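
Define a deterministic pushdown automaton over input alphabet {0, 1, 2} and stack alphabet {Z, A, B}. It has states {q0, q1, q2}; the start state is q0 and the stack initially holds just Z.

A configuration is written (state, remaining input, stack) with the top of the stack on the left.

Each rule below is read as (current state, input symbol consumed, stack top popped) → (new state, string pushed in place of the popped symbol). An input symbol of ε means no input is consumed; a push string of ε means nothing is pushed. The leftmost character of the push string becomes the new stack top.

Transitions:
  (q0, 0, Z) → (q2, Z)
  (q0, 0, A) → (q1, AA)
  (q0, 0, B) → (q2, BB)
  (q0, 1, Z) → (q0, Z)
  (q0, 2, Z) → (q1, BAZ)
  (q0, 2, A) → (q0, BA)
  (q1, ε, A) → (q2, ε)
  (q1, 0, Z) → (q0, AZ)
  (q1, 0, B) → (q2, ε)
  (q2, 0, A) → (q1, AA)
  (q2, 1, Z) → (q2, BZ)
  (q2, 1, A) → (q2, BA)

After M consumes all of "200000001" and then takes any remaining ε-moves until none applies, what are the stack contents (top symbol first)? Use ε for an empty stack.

(q0, 200000001, Z)
  read 2, top Z: go to q1, push BAZ → (q1, 00000001, BAZ)
  read 0, top B: go to q2, push ε → (q2, 0000001, AZ)
  read 0, top A: go to q1, push AA → (q1, 000001, AAZ)
  ε-move, top A: go to q2, push ε → (q2, 000001, AZ)
  read 0, top A: go to q1, push AA → (q1, 00001, AAZ)
  ε-move, top A: go to q2, push ε → (q2, 00001, AZ)
  read 0, top A: go to q1, push AA → (q1, 0001, AAZ)
  ε-move, top A: go to q2, push ε → (q2, 0001, AZ)
  read 0, top A: go to q1, push AA → (q1, 001, AAZ)
  ε-move, top A: go to q2, push ε → (q2, 001, AZ)
  read 0, top A: go to q1, push AA → (q1, 01, AAZ)
  ε-move, top A: go to q2, push ε → (q2, 01, AZ)
  read 0, top A: go to q1, push AA → (q1, 1, AAZ)
  ε-move, top A: go to q2, push ε → (q2, 1, AZ)
  read 1, top A: go to q2, push BA → (q2, ε, BAZ)
All input consumed in state q2 with stack BAZ.

BAZ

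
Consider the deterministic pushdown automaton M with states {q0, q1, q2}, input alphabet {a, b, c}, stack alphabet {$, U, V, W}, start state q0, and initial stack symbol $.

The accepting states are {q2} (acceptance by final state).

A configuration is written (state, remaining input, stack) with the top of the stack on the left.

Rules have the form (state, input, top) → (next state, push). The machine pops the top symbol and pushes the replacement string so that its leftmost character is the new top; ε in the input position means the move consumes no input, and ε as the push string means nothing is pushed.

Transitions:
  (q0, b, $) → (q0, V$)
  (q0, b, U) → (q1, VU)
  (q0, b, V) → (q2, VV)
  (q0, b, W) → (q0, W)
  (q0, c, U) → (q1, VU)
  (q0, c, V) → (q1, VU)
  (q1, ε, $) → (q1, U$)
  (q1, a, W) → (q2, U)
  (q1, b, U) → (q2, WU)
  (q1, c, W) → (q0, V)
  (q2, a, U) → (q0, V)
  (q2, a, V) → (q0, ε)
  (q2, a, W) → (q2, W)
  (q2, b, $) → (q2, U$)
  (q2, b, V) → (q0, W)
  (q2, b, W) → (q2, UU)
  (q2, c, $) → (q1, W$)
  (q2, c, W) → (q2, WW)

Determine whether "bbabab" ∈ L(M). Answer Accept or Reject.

Accept

(q0, bbabab, $) ⊢ (q0, babab, V$) ⊢ (q2, abab, VV$) ⊢ (q0, bab, V$) ⊢ (q2, ab, VV$) ⊢ (q0, b, V$) ⊢ (q2, ε, VV$)
All input consumed; state q2 ∈ F.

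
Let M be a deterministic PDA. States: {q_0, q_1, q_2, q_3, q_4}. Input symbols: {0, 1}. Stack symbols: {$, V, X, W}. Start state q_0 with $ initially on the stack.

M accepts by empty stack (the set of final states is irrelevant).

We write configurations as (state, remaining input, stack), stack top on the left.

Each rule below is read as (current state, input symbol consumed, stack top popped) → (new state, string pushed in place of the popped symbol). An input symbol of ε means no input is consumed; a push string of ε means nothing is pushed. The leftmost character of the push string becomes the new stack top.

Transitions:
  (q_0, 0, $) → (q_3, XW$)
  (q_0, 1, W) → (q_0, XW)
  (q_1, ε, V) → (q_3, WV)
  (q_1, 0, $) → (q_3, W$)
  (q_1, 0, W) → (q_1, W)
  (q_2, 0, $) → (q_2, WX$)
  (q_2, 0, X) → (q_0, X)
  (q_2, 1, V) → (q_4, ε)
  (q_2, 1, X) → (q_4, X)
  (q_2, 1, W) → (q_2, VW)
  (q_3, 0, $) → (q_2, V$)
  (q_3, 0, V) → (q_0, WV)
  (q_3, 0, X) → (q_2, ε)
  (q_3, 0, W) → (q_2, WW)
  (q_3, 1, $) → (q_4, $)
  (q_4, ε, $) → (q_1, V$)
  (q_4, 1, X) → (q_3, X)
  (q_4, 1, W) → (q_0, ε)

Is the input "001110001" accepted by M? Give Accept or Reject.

Reject

(q_0, 001110001, $) ⊢ (q_3, 01110001, XW$) ⊢ (q_2, 1110001, W$) ⊢ (q_2, 110001, VW$) ⊢ (q_4, 10001, W$) ⊢ (q_0, 0001, $) ⊢ (q_3, 001, XW$) ⊢ (q_2, 01, W$)
No transition applies at (q_2, 01, W$); input not fully consumed.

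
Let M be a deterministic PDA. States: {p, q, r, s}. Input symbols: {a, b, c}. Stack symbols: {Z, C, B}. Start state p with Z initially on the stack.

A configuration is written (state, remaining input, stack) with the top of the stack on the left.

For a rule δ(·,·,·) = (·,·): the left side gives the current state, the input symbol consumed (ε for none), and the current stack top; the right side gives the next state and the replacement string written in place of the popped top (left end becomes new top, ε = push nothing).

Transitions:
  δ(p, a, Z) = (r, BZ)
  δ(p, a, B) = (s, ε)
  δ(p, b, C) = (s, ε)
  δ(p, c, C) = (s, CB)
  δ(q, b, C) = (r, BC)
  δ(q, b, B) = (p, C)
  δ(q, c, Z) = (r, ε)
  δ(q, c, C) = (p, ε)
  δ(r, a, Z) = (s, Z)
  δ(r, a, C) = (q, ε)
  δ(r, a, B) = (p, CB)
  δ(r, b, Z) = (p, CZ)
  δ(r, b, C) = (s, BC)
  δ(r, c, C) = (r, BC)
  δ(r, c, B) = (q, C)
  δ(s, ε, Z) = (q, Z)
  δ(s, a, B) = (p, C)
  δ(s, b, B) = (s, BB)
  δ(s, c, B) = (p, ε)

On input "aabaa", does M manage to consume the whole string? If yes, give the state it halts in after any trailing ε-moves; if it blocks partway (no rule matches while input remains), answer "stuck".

stuck

(p, aabaa, Z)
  read a, top Z: go to r, push BZ → (r, abaa, BZ)
  read a, top B: go to p, push CB → (p, baa, CBZ)
  read b, top C: go to s, push ε → (s, aa, BZ)
  read a, top B: go to p, push C → (p, a, CZ)
No transition for (p, a, top C); M blocks with input a remaining.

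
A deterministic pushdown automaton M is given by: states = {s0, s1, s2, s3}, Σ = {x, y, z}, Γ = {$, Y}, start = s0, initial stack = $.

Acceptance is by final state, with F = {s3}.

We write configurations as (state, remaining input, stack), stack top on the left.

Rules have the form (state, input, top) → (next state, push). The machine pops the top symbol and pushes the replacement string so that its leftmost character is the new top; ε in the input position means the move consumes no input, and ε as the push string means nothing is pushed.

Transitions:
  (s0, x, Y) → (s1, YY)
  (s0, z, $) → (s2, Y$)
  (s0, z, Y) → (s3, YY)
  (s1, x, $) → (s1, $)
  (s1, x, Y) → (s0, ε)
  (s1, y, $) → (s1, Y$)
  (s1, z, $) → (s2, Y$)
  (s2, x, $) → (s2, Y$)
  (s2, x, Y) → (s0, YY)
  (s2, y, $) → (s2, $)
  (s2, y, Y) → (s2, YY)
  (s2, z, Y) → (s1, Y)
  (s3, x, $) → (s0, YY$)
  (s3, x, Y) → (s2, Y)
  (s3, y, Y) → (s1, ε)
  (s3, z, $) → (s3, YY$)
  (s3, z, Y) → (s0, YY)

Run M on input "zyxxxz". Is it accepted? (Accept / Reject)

Accept

(s0, zyxxxz, $) ⊢ (s2, yxxxz, Y$) ⊢ (s2, xxxz, YY$) ⊢ (s0, xxz, YYY$) ⊢ (s1, xz, YYYY$) ⊢ (s0, z, YYY$) ⊢ (s3, ε, YYYY$)
All input consumed; state s3 ∈ F.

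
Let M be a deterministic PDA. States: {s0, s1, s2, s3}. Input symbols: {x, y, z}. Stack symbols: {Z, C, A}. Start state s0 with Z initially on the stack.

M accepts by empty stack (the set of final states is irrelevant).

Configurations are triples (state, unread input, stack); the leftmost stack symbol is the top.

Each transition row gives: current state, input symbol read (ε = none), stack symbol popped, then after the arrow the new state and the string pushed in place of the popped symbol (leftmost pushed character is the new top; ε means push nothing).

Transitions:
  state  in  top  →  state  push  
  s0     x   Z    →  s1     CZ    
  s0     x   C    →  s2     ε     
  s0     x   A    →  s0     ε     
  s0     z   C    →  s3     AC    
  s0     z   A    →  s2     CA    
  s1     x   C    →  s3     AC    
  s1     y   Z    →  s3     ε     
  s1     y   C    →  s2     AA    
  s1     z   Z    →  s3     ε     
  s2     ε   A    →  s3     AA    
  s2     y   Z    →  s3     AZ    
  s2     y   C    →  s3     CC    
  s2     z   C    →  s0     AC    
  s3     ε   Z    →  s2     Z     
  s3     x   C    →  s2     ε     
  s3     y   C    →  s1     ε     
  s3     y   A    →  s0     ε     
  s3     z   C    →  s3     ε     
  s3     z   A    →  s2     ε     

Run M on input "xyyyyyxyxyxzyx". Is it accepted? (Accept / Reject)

(s0, xyyyyyxyxyxzyx, Z)
  read x, top Z: go to s1, push CZ → (s1, yyyyyxyxyxzyx, CZ)
  read y, top C: go to s2, push AA → (s2, yyyyxyxyxzyx, AAZ)
  ε-move, top A: go to s3, push AA → (s3, yyyyxyxyxzyx, AAAZ)
  read y, top A: go to s0, push ε → (s0, yyyxyxyxzyx, AAZ)
No transition applies at (s0, yyyxyxyxzyx, AAZ); input not fully consumed.

Reject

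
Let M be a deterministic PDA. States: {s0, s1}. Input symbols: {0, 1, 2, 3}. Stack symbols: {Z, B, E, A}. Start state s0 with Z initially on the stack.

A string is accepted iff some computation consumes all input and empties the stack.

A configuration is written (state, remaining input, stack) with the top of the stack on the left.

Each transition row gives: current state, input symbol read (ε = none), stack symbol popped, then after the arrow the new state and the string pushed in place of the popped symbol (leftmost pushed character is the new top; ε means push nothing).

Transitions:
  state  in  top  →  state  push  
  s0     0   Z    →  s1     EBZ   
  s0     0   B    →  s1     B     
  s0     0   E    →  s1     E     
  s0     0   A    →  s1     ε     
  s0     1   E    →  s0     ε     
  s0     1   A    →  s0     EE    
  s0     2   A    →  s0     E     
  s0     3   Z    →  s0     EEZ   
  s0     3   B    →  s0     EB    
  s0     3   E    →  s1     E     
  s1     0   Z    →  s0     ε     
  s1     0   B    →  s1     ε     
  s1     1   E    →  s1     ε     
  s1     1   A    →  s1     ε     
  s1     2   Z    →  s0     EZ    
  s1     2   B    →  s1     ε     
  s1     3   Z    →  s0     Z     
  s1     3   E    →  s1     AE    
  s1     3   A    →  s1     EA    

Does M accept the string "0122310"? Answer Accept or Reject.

(s0, 0122310, Z)
  read 0, top Z: go to s1, push EBZ → (s1, 122310, EBZ)
  read 1, top E: go to s1, push ε → (s1, 22310, BZ)
  read 2, top B: go to s1, push ε → (s1, 2310, Z)
  read 2, top Z: go to s0, push EZ → (s0, 310, EZ)
  read 3, top E: go to s1, push E → (s1, 10, EZ)
  read 1, top E: go to s1, push ε → (s1, 0, Z)
  read 0, top Z: go to s0, push ε → (s0, ε, ε)
All input consumed and the stack is empty.

Accept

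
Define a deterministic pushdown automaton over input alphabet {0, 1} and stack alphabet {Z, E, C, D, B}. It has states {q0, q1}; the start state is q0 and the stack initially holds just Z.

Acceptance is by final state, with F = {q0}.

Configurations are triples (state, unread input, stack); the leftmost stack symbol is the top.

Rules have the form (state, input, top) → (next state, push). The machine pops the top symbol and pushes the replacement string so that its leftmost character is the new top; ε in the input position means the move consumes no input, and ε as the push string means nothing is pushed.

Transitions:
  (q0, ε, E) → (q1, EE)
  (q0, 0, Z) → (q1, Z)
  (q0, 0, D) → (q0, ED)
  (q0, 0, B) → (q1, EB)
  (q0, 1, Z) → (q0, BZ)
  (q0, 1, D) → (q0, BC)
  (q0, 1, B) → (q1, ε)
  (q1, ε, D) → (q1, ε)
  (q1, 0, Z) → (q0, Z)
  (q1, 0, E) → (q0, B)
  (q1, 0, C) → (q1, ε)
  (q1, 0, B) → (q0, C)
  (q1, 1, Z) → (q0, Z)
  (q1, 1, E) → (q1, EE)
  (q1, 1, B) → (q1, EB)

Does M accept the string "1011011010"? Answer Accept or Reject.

(q0, 1011011010, Z) ⊢ (q0, 011011010, BZ) ⊢ (q1, 11011010, EBZ) ⊢ (q1, 1011010, EEBZ) ⊢ (q1, 011010, EEEBZ) ⊢ (q0, 11010, BEEBZ) ⊢ (q1, 1010, EEBZ) ⊢ (q1, 010, EEEBZ) ⊢ (q0, 10, BEEBZ) ⊢ (q1, 0, EEBZ) ⊢ (q0, ε, BEBZ)
All input consumed; state q0 ∈ F.

Accept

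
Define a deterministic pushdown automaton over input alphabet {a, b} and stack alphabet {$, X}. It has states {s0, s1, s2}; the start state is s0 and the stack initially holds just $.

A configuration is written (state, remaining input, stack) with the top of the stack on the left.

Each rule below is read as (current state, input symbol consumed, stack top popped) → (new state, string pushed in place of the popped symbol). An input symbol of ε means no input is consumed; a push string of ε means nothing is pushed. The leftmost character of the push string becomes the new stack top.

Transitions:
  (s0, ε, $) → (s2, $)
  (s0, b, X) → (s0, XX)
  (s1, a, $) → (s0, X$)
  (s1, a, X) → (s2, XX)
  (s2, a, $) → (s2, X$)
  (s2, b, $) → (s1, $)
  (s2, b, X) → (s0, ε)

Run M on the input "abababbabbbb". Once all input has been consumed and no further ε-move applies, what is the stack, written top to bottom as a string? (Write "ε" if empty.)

(s0, abababbabbbb, $)
  ε-move, top $: go to s2, push $ → (s2, abababbabbbb, $)
  read a, top $: go to s2, push X$ → (s2, bababbabbbb, X$)
  read b, top X: go to s0, push ε → (s0, ababbabbbb, $)
  ε-move, top $: go to s2, push $ → (s2, ababbabbbb, $)
  read a, top $: go to s2, push X$ → (s2, babbabbbb, X$)
  read b, top X: go to s0, push ε → (s0, abbabbbb, $)
  ε-move, top $: go to s2, push $ → (s2, abbabbbb, $)
  read a, top $: go to s2, push X$ → (s2, bbabbbb, X$)
  read b, top X: go to s0, push ε → (s0, babbbb, $)
  ε-move, top $: go to s2, push $ → (s2, babbbb, $)
  read b, top $: go to s1, push $ → (s1, abbbb, $)
  read a, top $: go to s0, push X$ → (s0, bbbb, X$)
  read b, top X: go to s0, push XX → (s0, bbb, XX$)
  read b, top X: go to s0, push XX → (s0, bb, XXX$)
  read b, top X: go to s0, push XX → (s0, b, XXXX$)
  read b, top X: go to s0, push XX → (s0, ε, XXXXX$)
All input consumed in state s0 with stack XXXXX$.

XXXXX$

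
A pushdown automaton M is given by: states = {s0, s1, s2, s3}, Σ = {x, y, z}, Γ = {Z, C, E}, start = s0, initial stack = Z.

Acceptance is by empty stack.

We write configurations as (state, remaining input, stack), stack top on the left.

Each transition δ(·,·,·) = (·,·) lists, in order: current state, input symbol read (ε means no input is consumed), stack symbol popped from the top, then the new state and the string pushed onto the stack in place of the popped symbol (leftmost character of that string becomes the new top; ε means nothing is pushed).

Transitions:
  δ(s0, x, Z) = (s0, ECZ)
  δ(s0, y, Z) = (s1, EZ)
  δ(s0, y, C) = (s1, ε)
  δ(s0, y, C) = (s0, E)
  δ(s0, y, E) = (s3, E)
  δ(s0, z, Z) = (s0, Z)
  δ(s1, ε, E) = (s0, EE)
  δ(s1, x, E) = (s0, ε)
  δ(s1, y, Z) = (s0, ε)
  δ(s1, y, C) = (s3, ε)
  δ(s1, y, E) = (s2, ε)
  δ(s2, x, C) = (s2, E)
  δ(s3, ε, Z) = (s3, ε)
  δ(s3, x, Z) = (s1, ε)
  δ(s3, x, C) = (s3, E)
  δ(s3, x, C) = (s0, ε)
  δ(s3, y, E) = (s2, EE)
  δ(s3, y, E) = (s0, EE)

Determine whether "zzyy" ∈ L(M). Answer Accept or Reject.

Reject

No computation consumes all input and empties the stack.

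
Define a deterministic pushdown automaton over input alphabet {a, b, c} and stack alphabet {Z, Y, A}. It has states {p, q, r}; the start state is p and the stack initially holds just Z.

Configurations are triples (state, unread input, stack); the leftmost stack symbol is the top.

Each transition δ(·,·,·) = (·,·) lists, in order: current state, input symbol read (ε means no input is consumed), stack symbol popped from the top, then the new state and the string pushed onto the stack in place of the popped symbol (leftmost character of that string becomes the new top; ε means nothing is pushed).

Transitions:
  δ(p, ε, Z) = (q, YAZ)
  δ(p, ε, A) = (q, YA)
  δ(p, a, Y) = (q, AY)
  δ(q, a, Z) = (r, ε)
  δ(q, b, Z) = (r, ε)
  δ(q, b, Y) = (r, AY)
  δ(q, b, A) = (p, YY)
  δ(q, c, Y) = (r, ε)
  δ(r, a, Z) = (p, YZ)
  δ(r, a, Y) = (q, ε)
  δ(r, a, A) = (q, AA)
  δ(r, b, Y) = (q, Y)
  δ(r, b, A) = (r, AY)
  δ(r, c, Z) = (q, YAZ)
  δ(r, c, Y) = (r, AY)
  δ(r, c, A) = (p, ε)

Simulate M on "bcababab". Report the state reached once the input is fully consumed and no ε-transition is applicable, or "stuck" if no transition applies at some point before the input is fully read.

p

(p, bcababab, Z) ⊢ (q, bcababab, YAZ) ⊢ (r, cababab, AYAZ) ⊢ (p, ababab, YAZ) ⊢ (q, babab, AYAZ) ⊢ (p, abab, YYYAZ) ⊢ (q, bab, AYYYAZ) ⊢ (p, ab, YYYYYAZ) ⊢ (q, b, AYYYYYAZ) ⊢ (p, ε, YYYYYYYAZ)
All input consumed; M is in state p.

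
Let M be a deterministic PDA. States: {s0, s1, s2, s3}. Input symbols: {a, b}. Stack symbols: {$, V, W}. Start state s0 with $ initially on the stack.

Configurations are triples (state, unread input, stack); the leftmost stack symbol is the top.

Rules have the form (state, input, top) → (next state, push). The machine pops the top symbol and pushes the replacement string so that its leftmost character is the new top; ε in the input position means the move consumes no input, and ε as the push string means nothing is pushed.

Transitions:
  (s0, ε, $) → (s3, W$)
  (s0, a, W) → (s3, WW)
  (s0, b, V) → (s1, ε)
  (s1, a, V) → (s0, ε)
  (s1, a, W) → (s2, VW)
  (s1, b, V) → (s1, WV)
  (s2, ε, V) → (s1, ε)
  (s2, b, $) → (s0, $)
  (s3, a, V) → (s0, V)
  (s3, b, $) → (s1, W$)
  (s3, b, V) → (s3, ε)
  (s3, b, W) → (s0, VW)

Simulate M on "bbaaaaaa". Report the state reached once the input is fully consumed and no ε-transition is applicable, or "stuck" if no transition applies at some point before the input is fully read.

(s0, bbaaaaaa, $)
  ε-move, top $: go to s3, push W$ → (s3, bbaaaaaa, W$)
  read b, top W: go to s0, push VW → (s0, baaaaaa, VW$)
  read b, top V: go to s1, push ε → (s1, aaaaaa, W$)
  read a, top W: go to s2, push VW → (s2, aaaaa, VW$)
  ε-move, top V: go to s1, push ε → (s1, aaaaa, W$)
  read a, top W: go to s2, push VW → (s2, aaaa, VW$)
  ε-move, top V: go to s1, push ε → (s1, aaaa, W$)
  read a, top W: go to s2, push VW → (s2, aaa, VW$)
  ε-move, top V: go to s1, push ε → (s1, aaa, W$)
  read a, top W: go to s2, push VW → (s2, aa, VW$)
  ε-move, top V: go to s1, push ε → (s1, aa, W$)
  read a, top W: go to s2, push VW → (s2, a, VW$)
  ε-move, top V: go to s1, push ε → (s1, a, W$)
  read a, top W: go to s2, push VW → (s2, ε, VW$)
  ε-move, top V: go to s1, push ε → (s1, ε, W$)
All input consumed; M is in state s1.

s1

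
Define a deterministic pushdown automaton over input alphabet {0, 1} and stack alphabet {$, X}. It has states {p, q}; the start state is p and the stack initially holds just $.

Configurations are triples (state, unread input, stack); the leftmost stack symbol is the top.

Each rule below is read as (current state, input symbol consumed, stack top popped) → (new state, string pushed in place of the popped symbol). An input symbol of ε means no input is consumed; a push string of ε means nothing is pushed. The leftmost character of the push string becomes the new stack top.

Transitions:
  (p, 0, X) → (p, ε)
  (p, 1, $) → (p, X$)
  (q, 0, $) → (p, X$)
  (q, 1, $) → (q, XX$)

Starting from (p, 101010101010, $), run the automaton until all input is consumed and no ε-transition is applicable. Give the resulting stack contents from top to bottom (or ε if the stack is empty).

(p, 101010101010, $)
  read 1, top $: go to p, push X$ → (p, 01010101010, X$)
  read 0, top X: go to p, push ε → (p, 1010101010, $)
  read 1, top $: go to p, push X$ → (p, 010101010, X$)
  read 0, top X: go to p, push ε → (p, 10101010, $)
  read 1, top $: go to p, push X$ → (p, 0101010, X$)
  read 0, top X: go to p, push ε → (p, 101010, $)
  read 1, top $: go to p, push X$ → (p, 01010, X$)
  read 0, top X: go to p, push ε → (p, 1010, $)
  read 1, top $: go to p, push X$ → (p, 010, X$)
  read 0, top X: go to p, push ε → (p, 10, $)
  read 1, top $: go to p, push X$ → (p, 0, X$)
  read 0, top X: go to p, push ε → (p, ε, $)
All input consumed in state p with stack $.

$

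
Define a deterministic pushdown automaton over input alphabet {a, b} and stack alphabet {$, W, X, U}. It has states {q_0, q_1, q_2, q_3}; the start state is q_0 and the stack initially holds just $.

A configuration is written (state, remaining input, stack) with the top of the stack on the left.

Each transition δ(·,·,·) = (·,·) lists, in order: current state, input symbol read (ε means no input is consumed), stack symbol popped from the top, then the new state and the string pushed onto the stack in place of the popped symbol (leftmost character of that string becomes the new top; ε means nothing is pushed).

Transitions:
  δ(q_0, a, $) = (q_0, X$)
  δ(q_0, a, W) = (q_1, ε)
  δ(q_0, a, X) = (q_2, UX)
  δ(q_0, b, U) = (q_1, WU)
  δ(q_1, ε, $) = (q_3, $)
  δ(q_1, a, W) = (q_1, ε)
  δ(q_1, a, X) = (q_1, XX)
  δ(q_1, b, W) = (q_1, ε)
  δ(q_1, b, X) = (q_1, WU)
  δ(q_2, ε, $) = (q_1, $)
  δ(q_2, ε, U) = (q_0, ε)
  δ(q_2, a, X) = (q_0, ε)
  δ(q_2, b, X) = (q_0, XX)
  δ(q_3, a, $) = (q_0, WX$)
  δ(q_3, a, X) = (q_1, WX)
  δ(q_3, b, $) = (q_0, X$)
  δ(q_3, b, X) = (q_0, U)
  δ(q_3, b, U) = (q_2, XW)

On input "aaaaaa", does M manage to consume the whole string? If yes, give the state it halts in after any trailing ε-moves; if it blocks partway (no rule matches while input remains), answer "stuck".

q_0

(q_0, aaaaaa, $)
  read a, top $: go to q_0, push X$ → (q_0, aaaaa, X$)
  read a, top X: go to q_2, push UX → (q_2, aaaa, UX$)
  ε-move, top U: go to q_0, push ε → (q_0, aaaa, X$)
  read a, top X: go to q_2, push UX → (q_2, aaa, UX$)
  ε-move, top U: go to q_0, push ε → (q_0, aaa, X$)
  read a, top X: go to q_2, push UX → (q_2, aa, UX$)
  ε-move, top U: go to q_0, push ε → (q_0, aa, X$)
  read a, top X: go to q_2, push UX → (q_2, a, UX$)
  ε-move, top U: go to q_0, push ε → (q_0, a, X$)
  read a, top X: go to q_2, push UX → (q_2, ε, UX$)
  ε-move, top U: go to q_0, push ε → (q_0, ε, X$)
All input consumed; M is in state q_0.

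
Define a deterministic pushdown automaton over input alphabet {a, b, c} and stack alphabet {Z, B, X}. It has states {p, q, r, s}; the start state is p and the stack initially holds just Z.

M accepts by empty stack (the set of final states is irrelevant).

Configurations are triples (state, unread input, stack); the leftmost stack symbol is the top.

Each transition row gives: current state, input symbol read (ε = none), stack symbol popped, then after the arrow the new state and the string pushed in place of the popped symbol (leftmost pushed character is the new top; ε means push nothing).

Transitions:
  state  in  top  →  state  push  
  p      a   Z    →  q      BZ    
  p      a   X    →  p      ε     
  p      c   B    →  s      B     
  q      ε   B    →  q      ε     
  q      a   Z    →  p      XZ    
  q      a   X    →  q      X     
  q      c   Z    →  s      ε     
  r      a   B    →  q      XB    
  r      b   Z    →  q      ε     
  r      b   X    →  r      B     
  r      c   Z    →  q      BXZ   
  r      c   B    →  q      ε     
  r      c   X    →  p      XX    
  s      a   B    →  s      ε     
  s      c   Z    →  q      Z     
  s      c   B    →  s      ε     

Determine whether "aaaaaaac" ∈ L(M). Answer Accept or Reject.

(p, aaaaaaac, Z)
  read a, top Z: go to q, push BZ → (q, aaaaaac, BZ)
  ε-move, top B: go to q, push ε → (q, aaaaaac, Z)
  read a, top Z: go to p, push XZ → (p, aaaaac, XZ)
  read a, top X: go to p, push ε → (p, aaaac, Z)
  read a, top Z: go to q, push BZ → (q, aaac, BZ)
  ε-move, top B: go to q, push ε → (q, aaac, Z)
  read a, top Z: go to p, push XZ → (p, aac, XZ)
  read a, top X: go to p, push ε → (p, ac, Z)
  read a, top Z: go to q, push BZ → (q, c, BZ)
  ε-move, top B: go to q, push ε → (q, c, Z)
  read c, top Z: go to s, push ε → (s, ε, ε)
All input consumed and the stack is empty.

Accept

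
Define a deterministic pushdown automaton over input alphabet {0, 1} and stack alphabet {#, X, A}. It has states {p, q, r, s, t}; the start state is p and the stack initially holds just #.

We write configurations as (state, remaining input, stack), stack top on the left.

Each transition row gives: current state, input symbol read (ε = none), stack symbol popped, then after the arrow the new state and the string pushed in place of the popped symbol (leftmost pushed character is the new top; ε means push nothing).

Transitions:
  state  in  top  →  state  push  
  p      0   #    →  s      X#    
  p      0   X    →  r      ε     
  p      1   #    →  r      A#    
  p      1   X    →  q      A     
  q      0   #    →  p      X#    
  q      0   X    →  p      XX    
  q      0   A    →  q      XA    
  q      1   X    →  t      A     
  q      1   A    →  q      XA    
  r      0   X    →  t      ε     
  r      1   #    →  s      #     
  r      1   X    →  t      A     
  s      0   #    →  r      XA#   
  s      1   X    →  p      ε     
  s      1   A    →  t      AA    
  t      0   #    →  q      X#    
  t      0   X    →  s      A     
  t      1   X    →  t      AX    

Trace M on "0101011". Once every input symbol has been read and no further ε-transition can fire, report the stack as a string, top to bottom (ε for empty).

A#

(p, 0101011, #) ⊢ (s, 101011, X#) ⊢ (p, 01011, #) ⊢ (s, 1011, X#) ⊢ (p, 011, #) ⊢ (s, 11, X#) ⊢ (p, 1, #) ⊢ (r, ε, A#)
All input consumed in state r with stack A#.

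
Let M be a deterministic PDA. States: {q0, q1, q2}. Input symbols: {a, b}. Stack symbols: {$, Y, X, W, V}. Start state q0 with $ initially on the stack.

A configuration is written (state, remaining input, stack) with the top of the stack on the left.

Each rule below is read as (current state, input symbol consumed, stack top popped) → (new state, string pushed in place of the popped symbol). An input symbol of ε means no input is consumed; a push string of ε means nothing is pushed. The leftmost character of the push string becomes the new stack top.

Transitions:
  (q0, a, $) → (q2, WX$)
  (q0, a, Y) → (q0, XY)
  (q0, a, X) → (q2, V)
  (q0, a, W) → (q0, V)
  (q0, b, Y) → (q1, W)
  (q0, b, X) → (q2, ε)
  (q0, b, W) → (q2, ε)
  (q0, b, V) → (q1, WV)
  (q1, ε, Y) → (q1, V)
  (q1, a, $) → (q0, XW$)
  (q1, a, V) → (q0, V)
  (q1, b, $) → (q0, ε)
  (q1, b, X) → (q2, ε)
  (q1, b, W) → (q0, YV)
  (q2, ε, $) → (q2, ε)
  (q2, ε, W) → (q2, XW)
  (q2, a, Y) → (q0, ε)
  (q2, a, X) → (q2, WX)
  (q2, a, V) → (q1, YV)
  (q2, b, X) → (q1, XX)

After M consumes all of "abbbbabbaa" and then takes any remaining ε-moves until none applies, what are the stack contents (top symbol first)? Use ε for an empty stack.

XWXWXWXWX$

(q0, abbbbabbaa, $)
  read a, top $: go to q2, push WX$ → (q2, bbbbabbaa, WX$)
  ε-move, top W: go to q2, push XW → (q2, bbbbabbaa, XWX$)
  read b, top X: go to q1, push XX → (q1, bbbabbaa, XXWX$)
  read b, top X: go to q2, push ε → (q2, bbabbaa, XWX$)
  read b, top X: go to q1, push XX → (q1, babbaa, XXWX$)
  read b, top X: go to q2, push ε → (q2, abbaa, XWX$)
  read a, top X: go to q2, push WX → (q2, bbaa, WXWX$)
  ε-move, top W: go to q2, push XW → (q2, bbaa, XWXWX$)
  read b, top X: go to q1, push XX → (q1, baa, XXWXWX$)
  read b, top X: go to q2, push ε → (q2, aa, XWXWX$)
  read a, top X: go to q2, push WX → (q2, a, WXWXWX$)
  ε-move, top W: go to q2, push XW → (q2, a, XWXWXWX$)
  read a, top X: go to q2, push WX → (q2, ε, WXWXWXWX$)
  ε-move, top W: go to q2, push XW → (q2, ε, XWXWXWXWX$)
All input consumed in state q2 with stack XWXWXWXWX$.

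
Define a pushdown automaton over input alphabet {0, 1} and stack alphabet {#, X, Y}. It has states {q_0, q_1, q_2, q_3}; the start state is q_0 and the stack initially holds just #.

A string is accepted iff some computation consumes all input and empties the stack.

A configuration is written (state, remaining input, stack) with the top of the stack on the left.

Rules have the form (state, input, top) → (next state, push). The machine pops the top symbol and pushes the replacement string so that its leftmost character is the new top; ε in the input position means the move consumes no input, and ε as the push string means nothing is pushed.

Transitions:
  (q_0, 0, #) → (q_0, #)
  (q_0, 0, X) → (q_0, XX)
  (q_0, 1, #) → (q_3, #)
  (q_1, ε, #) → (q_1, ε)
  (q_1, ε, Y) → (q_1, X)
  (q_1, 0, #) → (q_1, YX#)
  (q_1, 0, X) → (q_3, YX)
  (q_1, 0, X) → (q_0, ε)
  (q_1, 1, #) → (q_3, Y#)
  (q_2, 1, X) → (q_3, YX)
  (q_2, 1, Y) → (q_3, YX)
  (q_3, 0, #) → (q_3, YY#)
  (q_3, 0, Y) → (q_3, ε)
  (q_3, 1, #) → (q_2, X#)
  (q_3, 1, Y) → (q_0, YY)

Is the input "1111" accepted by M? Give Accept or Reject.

Reject

No computation consumes all input and empties the stack.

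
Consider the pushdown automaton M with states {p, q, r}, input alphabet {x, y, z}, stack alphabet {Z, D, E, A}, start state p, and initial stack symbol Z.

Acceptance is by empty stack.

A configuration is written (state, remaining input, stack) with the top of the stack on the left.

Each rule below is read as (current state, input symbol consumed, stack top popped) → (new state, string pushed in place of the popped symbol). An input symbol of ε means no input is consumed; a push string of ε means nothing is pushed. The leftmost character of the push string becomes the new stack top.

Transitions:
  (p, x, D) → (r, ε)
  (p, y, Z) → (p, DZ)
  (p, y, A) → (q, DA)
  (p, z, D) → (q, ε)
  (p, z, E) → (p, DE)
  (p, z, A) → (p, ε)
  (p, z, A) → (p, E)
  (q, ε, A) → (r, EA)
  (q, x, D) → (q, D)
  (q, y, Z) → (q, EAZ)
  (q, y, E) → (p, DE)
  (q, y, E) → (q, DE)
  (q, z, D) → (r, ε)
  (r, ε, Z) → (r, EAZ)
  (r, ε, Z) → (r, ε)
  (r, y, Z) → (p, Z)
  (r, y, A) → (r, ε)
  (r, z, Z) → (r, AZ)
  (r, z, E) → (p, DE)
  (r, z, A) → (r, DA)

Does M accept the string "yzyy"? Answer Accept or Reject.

Reject

No computation consumes all input and empties the stack.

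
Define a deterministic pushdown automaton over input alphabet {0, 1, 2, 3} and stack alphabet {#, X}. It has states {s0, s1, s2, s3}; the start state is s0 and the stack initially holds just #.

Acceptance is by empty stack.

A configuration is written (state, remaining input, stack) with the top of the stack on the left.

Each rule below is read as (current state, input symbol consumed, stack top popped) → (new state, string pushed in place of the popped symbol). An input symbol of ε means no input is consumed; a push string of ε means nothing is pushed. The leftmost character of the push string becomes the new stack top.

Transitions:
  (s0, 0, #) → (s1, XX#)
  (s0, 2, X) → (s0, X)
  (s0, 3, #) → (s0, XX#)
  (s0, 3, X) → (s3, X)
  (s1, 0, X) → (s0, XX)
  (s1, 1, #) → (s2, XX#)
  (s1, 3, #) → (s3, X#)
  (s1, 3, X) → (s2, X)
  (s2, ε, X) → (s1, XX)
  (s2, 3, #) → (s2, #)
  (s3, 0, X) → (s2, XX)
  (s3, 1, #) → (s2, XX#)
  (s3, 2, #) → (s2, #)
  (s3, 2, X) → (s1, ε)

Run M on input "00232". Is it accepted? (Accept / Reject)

Reject

(s0, 00232, #)
  read 0, top #: go to s1, push XX# → (s1, 0232, XX#)
  read 0, top X: go to s0, push XX → (s0, 232, XXX#)
  read 2, top X: go to s0, push X → (s0, 32, XXX#)
  read 3, top X: go to s3, push X → (s3, 2, XXX#)
  read 2, top X: go to s1, push ε → (s1, ε, XX#)
All input consumed; stack is XX#, not empty, and no further ε-move applies.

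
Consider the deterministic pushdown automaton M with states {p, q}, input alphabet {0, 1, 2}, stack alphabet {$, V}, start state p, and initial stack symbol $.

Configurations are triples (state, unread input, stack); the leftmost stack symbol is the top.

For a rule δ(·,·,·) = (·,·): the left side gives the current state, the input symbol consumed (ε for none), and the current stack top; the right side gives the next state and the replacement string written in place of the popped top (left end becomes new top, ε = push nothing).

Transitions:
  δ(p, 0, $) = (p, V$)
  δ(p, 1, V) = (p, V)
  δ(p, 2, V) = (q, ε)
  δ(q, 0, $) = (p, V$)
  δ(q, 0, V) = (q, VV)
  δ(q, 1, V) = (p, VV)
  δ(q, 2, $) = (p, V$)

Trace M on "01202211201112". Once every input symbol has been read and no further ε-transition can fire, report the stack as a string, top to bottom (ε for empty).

$

(p, 01202211201112, $) ⊢ (p, 1202211201112, V$) ⊢ (p, 202211201112, V$) ⊢ (q, 02211201112, $) ⊢ (p, 2211201112, V$) ⊢ (q, 211201112, $) ⊢ (p, 11201112, V$) ⊢ (p, 1201112, V$) ⊢ (p, 201112, V$) ⊢ (q, 01112, $) ⊢ (p, 1112, V$) ⊢ (p, 112, V$) ⊢ (p, 12, V$) ⊢ (p, 2, V$) ⊢ (q, ε, $)
All input consumed in state q with stack $.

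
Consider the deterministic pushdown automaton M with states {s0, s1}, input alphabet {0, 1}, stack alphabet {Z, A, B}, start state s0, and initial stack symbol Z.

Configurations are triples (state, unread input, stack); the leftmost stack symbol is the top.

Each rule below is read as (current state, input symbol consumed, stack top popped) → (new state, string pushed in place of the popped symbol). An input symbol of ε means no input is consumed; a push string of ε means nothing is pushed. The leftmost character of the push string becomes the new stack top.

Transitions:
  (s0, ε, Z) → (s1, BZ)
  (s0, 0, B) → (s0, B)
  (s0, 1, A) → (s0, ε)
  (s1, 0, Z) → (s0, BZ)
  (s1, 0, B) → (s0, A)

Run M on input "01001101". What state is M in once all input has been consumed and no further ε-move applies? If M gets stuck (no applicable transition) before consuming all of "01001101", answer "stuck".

stuck

(s0, 01001101, Z)
  ε-move, top Z: go to s1, push BZ → (s1, 01001101, BZ)
  read 0, top B: go to s0, push A → (s0, 1001101, AZ)
  read 1, top A: go to s0, push ε → (s0, 001101, Z)
  ε-move, top Z: go to s1, push BZ → (s1, 001101, BZ)
  read 0, top B: go to s0, push A → (s0, 01101, AZ)
No transition for (s0, 0, top A); M blocks with input 01101 remaining.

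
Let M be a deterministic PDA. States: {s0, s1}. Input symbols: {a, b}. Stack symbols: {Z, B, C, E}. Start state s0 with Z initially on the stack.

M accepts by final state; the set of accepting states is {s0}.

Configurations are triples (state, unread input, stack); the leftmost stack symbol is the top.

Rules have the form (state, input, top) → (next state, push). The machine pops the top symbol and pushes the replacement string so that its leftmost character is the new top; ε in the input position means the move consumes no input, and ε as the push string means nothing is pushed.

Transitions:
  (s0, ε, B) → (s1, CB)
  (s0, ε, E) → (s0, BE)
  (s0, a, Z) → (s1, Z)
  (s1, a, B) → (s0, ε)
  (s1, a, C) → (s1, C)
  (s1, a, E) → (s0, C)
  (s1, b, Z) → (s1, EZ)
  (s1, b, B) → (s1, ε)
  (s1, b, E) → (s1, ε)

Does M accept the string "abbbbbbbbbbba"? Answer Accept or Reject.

(s0, abbbbbbbbbbba, Z)
  read a, top Z: go to s1, push Z → (s1, bbbbbbbbbbba, Z)
  read b, top Z: go to s1, push EZ → (s1, bbbbbbbbbba, EZ)
  read b, top E: go to s1, push ε → (s1, bbbbbbbbba, Z)
  read b, top Z: go to s1, push EZ → (s1, bbbbbbbba, EZ)
  read b, top E: go to s1, push ε → (s1, bbbbbbba, Z)
  read b, top Z: go to s1, push EZ → (s1, bbbbbba, EZ)
  read b, top E: go to s1, push ε → (s1, bbbbba, Z)
  read b, top Z: go to s1, push EZ → (s1, bbbba, EZ)
  read b, top E: go to s1, push ε → (s1, bbba, Z)
  read b, top Z: go to s1, push EZ → (s1, bba, EZ)
  read b, top E: go to s1, push ε → (s1, ba, Z)
  read b, top Z: go to s1, push EZ → (s1, a, EZ)
  read a, top E: go to s0, push C → (s0, ε, CZ)
All input consumed; state s0 ∈ F.

Accept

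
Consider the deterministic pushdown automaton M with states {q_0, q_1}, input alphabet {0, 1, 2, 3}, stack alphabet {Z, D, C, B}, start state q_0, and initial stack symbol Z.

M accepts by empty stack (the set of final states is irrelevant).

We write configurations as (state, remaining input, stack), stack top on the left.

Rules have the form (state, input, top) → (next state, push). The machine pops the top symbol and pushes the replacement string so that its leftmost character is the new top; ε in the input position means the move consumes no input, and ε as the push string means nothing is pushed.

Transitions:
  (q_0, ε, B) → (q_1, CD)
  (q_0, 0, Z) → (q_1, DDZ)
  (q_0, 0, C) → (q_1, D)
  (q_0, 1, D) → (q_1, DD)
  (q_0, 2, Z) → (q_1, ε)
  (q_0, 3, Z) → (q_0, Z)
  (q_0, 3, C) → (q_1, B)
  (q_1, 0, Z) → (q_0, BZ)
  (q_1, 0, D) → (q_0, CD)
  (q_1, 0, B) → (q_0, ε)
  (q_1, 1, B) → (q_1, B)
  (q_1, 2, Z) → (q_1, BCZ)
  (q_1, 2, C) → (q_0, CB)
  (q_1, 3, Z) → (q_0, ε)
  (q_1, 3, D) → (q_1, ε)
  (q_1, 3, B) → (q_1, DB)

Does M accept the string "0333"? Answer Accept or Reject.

Accept

(q_0, 0333, Z)
  read 0, top Z: go to q_1, push DDZ → (q_1, 333, DDZ)
  read 3, top D: go to q_1, push ε → (q_1, 33, DZ)
  read 3, top D: go to q_1, push ε → (q_1, 3, Z)
  read 3, top Z: go to q_0, push ε → (q_0, ε, ε)
All input consumed and the stack is empty.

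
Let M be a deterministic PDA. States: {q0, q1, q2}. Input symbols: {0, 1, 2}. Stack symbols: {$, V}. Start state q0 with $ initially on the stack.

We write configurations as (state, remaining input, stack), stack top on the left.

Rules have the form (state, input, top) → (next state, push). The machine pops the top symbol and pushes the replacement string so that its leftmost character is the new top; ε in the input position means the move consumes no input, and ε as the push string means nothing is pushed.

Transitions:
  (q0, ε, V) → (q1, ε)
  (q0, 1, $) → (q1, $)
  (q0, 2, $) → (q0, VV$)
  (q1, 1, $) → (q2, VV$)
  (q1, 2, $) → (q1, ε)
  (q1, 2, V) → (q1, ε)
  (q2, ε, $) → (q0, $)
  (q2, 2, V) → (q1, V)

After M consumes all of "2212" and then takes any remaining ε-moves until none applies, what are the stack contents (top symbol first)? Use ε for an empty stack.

VV$

(q0, 2212, $)
  read 2, top $: go to q0, push VV$ → (q0, 212, VV$)
  ε-move, top V: go to q1, push ε → (q1, 212, V$)
  read 2, top V: go to q1, push ε → (q1, 12, $)
  read 1, top $: go to q2, push VV$ → (q2, 2, VV$)
  read 2, top V: go to q1, push V → (q1, ε, VV$)
All input consumed in state q1 with stack VV$.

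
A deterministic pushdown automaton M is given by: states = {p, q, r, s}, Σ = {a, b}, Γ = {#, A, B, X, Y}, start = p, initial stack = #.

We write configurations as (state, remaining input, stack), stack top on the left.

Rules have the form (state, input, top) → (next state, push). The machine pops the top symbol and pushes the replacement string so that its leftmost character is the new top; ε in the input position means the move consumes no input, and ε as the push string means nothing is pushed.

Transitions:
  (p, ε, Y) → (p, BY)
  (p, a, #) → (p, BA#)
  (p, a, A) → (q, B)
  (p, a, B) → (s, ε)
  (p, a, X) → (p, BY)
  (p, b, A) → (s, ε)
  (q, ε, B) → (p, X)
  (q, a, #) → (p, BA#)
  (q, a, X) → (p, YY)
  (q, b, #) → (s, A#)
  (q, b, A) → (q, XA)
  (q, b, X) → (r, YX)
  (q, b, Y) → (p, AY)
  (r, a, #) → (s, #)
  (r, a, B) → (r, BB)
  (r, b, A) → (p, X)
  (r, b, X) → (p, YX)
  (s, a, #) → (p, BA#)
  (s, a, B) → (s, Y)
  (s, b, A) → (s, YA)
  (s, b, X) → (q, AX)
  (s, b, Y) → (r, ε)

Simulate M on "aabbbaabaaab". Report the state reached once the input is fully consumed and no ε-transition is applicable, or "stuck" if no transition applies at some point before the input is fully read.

s

(p, aabbbaabaaab, #)
  read a, top #: go to p, push BA# → (p, abbbaabaaab, BA#)
  read a, top B: go to s, push ε → (s, bbbaabaaab, A#)
  read b, top A: go to s, push YA → (s, bbaabaaab, YA#)
  read b, top Y: go to r, push ε → (r, baabaaab, A#)
  read b, top A: go to p, push X → (p, aabaaab, X#)
  read a, top X: go to p, push BY → (p, abaaab, BY#)
  read a, top B: go to s, push ε → (s, baaab, Y#)
  read b, top Y: go to r, push ε → (r, aaab, #)
  read a, top #: go to s, push # → (s, aab, #)
  read a, top #: go to p, push BA# → (p, ab, BA#)
  read a, top B: go to s, push ε → (s, b, A#)
  read b, top A: go to s, push YA → (s, ε, YA#)
All input consumed; M is in state s.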